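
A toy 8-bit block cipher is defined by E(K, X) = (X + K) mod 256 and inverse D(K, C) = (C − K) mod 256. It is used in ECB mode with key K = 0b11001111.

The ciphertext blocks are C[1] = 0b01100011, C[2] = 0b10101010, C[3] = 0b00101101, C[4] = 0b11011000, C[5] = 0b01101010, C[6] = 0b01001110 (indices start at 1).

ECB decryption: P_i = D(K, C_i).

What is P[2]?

P[2] = 0b11011011

P[2]: D(K, 0b10101010) = 0b11011011.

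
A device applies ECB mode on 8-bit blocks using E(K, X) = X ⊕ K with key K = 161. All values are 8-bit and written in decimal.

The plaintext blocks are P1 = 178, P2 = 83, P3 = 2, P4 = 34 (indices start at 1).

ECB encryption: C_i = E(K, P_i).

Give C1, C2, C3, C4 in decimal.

C1 = 19, C2 = 242, C3 = 163, C4 = 131

C1: E(K, 178) = 19.
C2: E(K, 83) = 242.
C3: E(K, 2) = 163.
C4: E(K, 34) = 131.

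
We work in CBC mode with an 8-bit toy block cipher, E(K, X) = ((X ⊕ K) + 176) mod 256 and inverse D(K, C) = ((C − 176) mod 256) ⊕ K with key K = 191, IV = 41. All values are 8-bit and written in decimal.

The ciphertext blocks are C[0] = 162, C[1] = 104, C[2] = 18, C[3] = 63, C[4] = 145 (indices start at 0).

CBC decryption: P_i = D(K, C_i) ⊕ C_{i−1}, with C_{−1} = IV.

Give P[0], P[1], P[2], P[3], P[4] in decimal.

P[0]: D(K, 162) = 77; 77 ⊕ 41 = 100.
P[1]: D(K, 104) = 7; 7 ⊕ 162 = 165.
P[2]: D(K, 18) = 221; 221 ⊕ 104 = 181.
P[3]: D(K, 63) = 48; 48 ⊕ 18 = 34.
P[4]: D(K, 145) = 94; 94 ⊕ 63 = 97.

P[0] = 100, P[1] = 165, P[2] = 181, P[3] = 34, P[4] = 97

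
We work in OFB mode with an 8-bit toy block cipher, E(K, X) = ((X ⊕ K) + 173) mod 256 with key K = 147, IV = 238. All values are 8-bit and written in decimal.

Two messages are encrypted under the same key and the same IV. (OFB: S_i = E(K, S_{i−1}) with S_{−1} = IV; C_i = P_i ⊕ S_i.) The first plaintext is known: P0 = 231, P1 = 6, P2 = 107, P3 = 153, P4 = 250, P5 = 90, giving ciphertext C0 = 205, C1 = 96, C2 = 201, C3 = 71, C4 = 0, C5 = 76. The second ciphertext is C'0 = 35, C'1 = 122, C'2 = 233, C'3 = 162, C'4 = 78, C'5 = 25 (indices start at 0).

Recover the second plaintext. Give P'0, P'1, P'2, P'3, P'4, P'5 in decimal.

P'0 = 9, P'1 = 28, P'2 = 75, P'3 = 124, P'4 = 180, P'5 = 15

In OFB with a reused IV, both messages share the same keystream S_i, so C_i ⊕ C'_i = P_i ⊕ P'_i and thus P'_i = P_i ⊕ C_i ⊕ C'_i.
P'0: 231 ⊕ 205 ⊕ 35 = 9.
P'1: 6 ⊕ 96 ⊕ 122 = 28.
P'2: 107 ⊕ 201 ⊕ 233 = 75.
P'3: 153 ⊕ 71 ⊕ 162 = 124.
P'4: 250 ⊕ 0 ⊕ 78 = 180.
P'5: 90 ⊕ 76 ⊕ 25 = 15.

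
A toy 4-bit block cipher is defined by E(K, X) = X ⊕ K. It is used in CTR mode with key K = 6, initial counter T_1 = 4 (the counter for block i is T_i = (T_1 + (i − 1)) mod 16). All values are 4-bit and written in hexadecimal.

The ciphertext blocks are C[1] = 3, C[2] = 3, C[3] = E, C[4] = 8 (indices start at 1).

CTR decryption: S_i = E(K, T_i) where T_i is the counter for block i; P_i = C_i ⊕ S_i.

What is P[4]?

P[4] = 9

P[4]: T = 7, S = E(K, T) = 1; 8 ⊕ 1 = 9.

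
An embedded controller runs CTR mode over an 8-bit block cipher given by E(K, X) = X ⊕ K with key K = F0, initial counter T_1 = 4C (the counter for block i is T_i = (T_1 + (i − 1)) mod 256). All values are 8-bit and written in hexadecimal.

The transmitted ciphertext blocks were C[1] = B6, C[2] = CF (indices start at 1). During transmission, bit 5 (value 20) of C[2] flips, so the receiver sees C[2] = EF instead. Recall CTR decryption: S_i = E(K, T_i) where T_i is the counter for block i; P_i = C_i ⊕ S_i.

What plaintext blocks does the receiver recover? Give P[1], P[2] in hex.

Only C[2] changed, to EF. In CTR, a change in C_i flips the same bit in P_i only; the keystream is unaffected. Decrypting the received ciphertext:
P[1]: T = 4C, S = E(K, T) = BC; B6 ⊕ BC = 0A.
P[2]: T = 4D, S = E(K, T) = BD; EF ⊕ BD = 52.
Blocks that differ from the original plaintext: P[2].

P[1] = 0A, P[2] = 52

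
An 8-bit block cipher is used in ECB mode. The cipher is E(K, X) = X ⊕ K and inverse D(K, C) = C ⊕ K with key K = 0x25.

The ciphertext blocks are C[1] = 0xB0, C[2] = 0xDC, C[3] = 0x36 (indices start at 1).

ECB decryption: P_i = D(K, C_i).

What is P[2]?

P[2]: D(K, 0xDC) = 0xF9.

P[2] = 0xF9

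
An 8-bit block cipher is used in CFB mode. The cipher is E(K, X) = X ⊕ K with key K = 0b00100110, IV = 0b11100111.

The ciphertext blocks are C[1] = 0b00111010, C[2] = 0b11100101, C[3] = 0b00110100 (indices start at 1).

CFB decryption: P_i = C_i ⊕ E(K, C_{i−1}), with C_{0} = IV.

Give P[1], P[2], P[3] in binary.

P[1]: E(K, 0b11100111) = 0b11000001; 0b00111010 ⊕ 0b11000001 = 0b11111011.
P[2]: E(K, 0b00111010) = 0b00011100; 0b11100101 ⊕ 0b00011100 = 0b11111001.
P[3]: E(K, 0b11100101) = 0b11000011; 0b00110100 ⊕ 0b11000011 = 0b11110111.

P[1] = 0b11111011, P[2] = 0b11111001, P[3] = 0b11110111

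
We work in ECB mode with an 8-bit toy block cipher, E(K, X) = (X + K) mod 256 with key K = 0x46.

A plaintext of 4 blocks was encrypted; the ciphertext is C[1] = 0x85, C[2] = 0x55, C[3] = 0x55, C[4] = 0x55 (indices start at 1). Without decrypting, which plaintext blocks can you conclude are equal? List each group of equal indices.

ECB encrypts each block independently with the same key, so equal ciphertext blocks imply equal plaintext blocks.
C[2] = C[3] = C[4] = 0x55, so P[2] = P[3] = P[4].

P[2] = P[3] = P[4]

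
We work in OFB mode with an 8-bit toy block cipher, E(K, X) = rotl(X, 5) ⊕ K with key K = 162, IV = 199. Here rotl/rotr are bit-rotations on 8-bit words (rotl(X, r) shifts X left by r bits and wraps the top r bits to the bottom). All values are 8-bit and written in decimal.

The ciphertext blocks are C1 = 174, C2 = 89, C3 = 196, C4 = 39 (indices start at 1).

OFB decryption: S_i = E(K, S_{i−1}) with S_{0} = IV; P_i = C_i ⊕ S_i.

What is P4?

P4 = 118

P1: S = E(K, 199) = 90; 174 ⊕ 90 = 244.
P2: S = E(K, 90) = 233; 89 ⊕ 233 = 176.
P3: S = E(K, 233) = 159; 196 ⊕ 159 = 91.
P4: S = E(K, 159) = 81; 39 ⊕ 81 = 118.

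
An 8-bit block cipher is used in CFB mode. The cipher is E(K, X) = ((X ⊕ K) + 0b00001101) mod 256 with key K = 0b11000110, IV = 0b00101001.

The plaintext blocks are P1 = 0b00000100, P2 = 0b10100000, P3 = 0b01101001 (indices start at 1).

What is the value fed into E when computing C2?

0b11111000

CFB encryption: C_i = P_i ⊕ E(K, C_{i−1}), with C_{0} = IV.
C1: E(K, 0b00101001) = 0b11111100; 0b00000100 ⊕ 0b11111100 = 0b11111000.
C2: E(K, 0b11111000) = 0b01001011; 0b10100000 ⊕ 0b01001011 = 0b11101011.
So the input to E for block 2 is 0b11111000.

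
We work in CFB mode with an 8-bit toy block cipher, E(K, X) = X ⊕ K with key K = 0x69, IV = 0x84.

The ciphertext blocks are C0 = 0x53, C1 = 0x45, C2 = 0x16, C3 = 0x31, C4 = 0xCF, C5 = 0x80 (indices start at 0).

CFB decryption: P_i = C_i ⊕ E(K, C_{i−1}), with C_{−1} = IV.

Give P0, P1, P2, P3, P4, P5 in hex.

P0: E(K, 0x84) = 0xED; 0x53 ⊕ 0xED = 0xBE.
P1: E(K, 0x53) = 0x3A; 0x45 ⊕ 0x3A = 0x7F.
P2: E(K, 0x45) = 0x2C; 0x16 ⊕ 0x2C = 0x3A.
P3: E(K, 0x16) = 0x7F; 0x31 ⊕ 0x7F = 0x4E.
P4: E(K, 0x31) = 0x58; 0xCF ⊕ 0x58 = 0x97.
P5: E(K, 0xCF) = 0xA6; 0x80 ⊕ 0xA6 = 0x26.

P0 = 0xBE, P1 = 0x7F, P2 = 0x3A, P3 = 0x4E, P4 = 0x97, P5 = 0x26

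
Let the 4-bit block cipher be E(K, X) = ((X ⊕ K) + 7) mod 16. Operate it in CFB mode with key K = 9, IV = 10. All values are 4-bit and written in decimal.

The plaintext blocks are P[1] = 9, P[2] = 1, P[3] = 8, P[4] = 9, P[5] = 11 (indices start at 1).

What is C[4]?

CFB encryption: C_i = P_i ⊕ E(K, C_{i−1}), with C_{0} = IV.
C[1]: E(K, 10) = 10; 9 ⊕ 10 = 3.
C[2]: E(K, 3) = 1; 1 ⊕ 1 = 0.
C[3]: E(K, 0) = 0; 8 ⊕ 0 = 8.
C[4]: E(K, 8) = 8; 9 ⊕ 8 = 1.

C[4] = 1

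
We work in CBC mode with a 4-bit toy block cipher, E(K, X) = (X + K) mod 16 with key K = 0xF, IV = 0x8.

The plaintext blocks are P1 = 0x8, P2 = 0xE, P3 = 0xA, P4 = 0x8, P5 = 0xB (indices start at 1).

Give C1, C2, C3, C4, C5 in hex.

C1 = 0xF, C2 = 0x0, C3 = 0x9, C4 = 0x0, C5 = 0xA

CBC encryption: C_i = E(K, P_i ⊕ C_{i−1}), with C_{0} = IV.
C1: P1 ⊕ 0x8 = 0x0; E(K, 0x0) = 0xF.
C2: P2 ⊕ 0xF = 0x1; E(K, 0x1) = 0x0.
C3: P3 ⊕ 0x0 = 0xA; E(K, 0xA) = 0x9.
C4: P4 ⊕ 0x9 = 0x1; E(K, 0x1) = 0x0.
C5: P5 ⊕ 0x0 = 0xB; E(K, 0xB) = 0xA.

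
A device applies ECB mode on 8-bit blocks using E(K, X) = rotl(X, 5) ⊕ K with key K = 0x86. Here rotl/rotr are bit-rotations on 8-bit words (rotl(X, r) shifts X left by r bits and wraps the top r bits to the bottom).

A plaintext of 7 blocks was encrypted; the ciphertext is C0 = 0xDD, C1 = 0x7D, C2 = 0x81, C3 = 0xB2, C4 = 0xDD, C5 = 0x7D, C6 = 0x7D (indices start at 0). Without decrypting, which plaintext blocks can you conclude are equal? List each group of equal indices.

P0 = P4; P1 = P5 = P6

ECB encrypts each block independently with the same key, so equal ciphertext blocks imply equal plaintext blocks.
C0 = C4 = 0xDD, so P0 = P4.
C1 = C5 = C6 = 0x7D, so P1 = P5 = P6.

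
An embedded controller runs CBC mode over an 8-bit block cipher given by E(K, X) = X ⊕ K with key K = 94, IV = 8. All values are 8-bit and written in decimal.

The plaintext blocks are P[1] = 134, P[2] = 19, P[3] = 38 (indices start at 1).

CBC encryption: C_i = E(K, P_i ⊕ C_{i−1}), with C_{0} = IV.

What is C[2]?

C[2] = 157

C[1]: P[1] ⊕ 8 = 142; E(K, 142) = 208.
C[2]: P[2] ⊕ 208 = 195; E(K, 195) = 157.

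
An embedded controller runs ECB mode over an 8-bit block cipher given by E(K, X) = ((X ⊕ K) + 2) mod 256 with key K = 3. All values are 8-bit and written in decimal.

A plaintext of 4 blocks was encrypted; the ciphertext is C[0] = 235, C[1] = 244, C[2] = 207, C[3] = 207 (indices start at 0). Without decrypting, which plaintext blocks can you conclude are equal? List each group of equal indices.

ECB encrypts each block independently with the same key, so equal ciphertext blocks imply equal plaintext blocks.
C[2] = C[3] = 207, so P[2] = P[3].

P[2] = P[3]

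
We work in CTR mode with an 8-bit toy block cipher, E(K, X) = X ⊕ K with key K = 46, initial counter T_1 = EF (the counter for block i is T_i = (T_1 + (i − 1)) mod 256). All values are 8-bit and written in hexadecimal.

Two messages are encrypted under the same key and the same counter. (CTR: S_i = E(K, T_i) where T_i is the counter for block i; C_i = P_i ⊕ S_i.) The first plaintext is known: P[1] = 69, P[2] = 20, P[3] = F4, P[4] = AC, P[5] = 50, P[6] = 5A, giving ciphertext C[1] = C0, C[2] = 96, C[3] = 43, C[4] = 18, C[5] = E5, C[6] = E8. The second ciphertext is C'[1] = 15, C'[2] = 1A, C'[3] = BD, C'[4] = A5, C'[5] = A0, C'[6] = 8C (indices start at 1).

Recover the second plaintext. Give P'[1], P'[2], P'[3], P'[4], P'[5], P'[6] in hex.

In CTR with a reused counter, both messages share the same keystream S_i, so C_i ⊕ C'_i = P_i ⊕ P'_i and thus P'_i = P_i ⊕ C_i ⊕ C'_i.
P'[1]: 69 ⊕ C0 ⊕ 15 = BC.
P'[2]: 20 ⊕ 96 ⊕ 1A = AC.
P'[3]: F4 ⊕ 43 ⊕ BD = 0A.
P'[4]: AC ⊕ 18 ⊕ A5 = 11.
P'[5]: 50 ⊕ E5 ⊕ A0 = 15.
P'[6]: 5A ⊕ E8 ⊕ 8C = 3E.

P'[1] = BC, P'[2] = AC, P'[3] = 0A, P'[4] = 11, P'[5] = 15, P'[6] = 3E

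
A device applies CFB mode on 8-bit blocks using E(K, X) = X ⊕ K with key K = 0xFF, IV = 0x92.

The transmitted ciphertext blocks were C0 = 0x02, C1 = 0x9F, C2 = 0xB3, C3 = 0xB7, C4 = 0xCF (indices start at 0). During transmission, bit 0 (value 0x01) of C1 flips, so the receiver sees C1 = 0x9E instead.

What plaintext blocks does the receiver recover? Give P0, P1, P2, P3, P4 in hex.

P0 = 0x6F, P1 = 0x63, P2 = 0xD2, P3 = 0xFB, P4 = 0x87

CFB decryption: P_i = C_i ⊕ E(K, C_{i−1}), with C_{−1} = IV.
Only C1 changed, to 0x9E. In CFB, a change in C_i flips the same bit in P_i and garbles P_{i+1}. Decrypting the received ciphertext:
P0: E(K, 0x92) = 0x6D; 0x02 ⊕ 0x6D = 0x6F.
P1: E(K, 0x02) = 0xFD; 0x9E ⊕ 0xFD = 0x63.
P2: E(K, 0x9E) = 0x61; 0xB3 ⊕ 0x61 = 0xD2.
P3: E(K, 0xB3) = 0x4C; 0xB7 ⊕ 0x4C = 0xFB.
P4: E(K, 0xB7) = 0x48; 0xCF ⊕ 0x48 = 0x87.
Blocks that differ from the original plaintext: P1, P2.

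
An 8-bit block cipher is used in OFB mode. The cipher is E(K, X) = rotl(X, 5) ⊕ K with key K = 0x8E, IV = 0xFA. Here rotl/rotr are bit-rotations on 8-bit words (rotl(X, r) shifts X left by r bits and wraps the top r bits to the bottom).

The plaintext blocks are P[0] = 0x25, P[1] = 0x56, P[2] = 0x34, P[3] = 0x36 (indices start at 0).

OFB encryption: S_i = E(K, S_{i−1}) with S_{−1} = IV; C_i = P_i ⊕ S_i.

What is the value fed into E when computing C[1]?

C[0]: S = E(K, 0xFA) = 0xD1; 0x25 ⊕ 0xD1 = 0xF4.
C[1]: S = E(K, 0xD1) = 0xB4; 0x56 ⊕ 0xB4 = 0xE2.
So the input to E for block [1] is 0xD1.

0xD1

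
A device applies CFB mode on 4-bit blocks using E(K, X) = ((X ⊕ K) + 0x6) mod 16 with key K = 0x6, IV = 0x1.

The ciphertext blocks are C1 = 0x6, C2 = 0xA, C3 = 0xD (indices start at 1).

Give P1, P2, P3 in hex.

CFB decryption: P_i = C_i ⊕ E(K, C_{i−1}), with C_{0} = IV.
P1: E(K, 0x1) = 0xD; 0x6 ⊕ 0xD = 0xB.
P2: E(K, 0x6) = 0x6; 0xA ⊕ 0x6 = 0xC.
P3: E(K, 0xA) = 0x2; 0xD ⊕ 0x2 = 0xF.

P1 = 0xB, P2 = 0xC, P3 = 0xF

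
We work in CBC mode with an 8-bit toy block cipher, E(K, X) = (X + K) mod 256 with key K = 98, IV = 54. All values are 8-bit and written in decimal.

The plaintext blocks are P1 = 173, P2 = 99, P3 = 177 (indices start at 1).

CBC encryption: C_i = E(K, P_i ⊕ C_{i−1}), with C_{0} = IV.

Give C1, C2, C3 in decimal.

C1: P1 ⊕ 54 = 155; E(K, 155) = 253.
C2: P2 ⊕ 253 = 158; E(K, 158) = 0.
C3: P3 ⊕ 0 = 177; E(K, 177) = 19.

C1 = 253, C2 = 0, C3 = 19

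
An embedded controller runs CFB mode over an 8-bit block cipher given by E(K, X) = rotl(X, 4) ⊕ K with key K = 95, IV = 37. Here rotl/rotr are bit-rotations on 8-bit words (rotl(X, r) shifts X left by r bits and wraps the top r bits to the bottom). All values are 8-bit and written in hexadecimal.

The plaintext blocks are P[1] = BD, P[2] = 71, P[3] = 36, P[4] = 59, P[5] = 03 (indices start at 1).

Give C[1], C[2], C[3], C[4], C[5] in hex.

CFB encryption: C_i = P_i ⊕ E(K, C_{i−1}), with C_{0} = IV.
C[1]: E(K, 37) = E6; BD ⊕ E6 = 5B.
C[2]: E(K, 5B) = 20; 71 ⊕ 20 = 51.
C[3]: E(K, 51) = 80; 36 ⊕ 80 = B6.
C[4]: E(K, B6) = FE; 59 ⊕ FE = A7.
C[5]: E(K, A7) = EF; 03 ⊕ EF = EC.

C[1] = 5B, C[2] = 51, C[3] = B6, C[4] = A7, C[5] = EC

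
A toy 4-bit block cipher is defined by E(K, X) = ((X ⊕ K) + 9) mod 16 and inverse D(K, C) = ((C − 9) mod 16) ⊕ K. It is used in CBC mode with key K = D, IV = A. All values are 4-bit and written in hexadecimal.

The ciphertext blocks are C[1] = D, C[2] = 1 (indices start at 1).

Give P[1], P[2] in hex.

CBC decryption: P_i = D(K, C_i) ⊕ C_{i−1}, with C_{0} = IV.
P[1]: D(K, D) = 9; 9 ⊕ A = 3.
P[2]: D(K, 1) = 5; 5 ⊕ D = 8.

P[1] = 3, P[2] = 8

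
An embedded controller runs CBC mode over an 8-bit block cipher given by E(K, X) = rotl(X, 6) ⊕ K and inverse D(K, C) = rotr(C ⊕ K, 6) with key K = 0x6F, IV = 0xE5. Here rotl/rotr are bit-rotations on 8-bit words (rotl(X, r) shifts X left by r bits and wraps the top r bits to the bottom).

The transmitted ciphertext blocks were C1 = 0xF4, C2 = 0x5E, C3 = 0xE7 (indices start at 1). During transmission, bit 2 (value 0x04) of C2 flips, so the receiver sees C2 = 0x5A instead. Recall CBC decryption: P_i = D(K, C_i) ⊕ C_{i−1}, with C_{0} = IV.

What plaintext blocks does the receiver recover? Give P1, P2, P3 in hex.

Only C2 changed, to 0x5A. In CBC, a change in C_i garbles P_i and flips the same bit in P_{i+1}. Decrypting the received ciphertext:
P1: D(K, 0xF4) = 0x6E; 0x6E ⊕ 0xE5 = 0x8B.
P2: D(K, 0x5A) = 0xD4; 0xD4 ⊕ 0xF4 = 0x20.
P3: D(K, 0xE7) = 0x22; 0x22 ⊕ 0x5A = 0x78.
Blocks that differ from the original plaintext: P2, P3.

P1 = 0x8B, P2 = 0x20, P3 = 0x78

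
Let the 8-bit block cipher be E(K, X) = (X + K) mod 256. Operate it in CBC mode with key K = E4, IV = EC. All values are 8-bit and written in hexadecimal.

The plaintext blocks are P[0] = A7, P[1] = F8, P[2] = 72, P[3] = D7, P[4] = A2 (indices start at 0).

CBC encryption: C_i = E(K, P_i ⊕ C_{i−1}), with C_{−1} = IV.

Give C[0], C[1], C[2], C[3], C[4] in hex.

C[0]: P[0] ⊕ EC = 4B; E(K, 4B) = 2F.
C[1]: P[1] ⊕ 2F = D7; E(K, D7) = BB.
C[2]: P[2] ⊕ BB = C9; E(K, C9) = AD.
C[3]: P[3] ⊕ AD = 7A; E(K, 7A) = 5E.
C[4]: P[4] ⊕ 5E = FC; E(K, FC) = E0.

C[0] = 2F, C[1] = BB, C[2] = AD, C[3] = 5E, C[4] = E0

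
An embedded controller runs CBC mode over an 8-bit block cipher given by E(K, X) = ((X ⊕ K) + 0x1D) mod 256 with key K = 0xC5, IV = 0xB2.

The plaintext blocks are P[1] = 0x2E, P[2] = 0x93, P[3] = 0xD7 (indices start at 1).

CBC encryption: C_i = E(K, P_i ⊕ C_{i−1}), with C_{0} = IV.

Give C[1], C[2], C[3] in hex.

C[1] = 0x76, C[2] = 0x3D, C[3] = 0x4C

C[1]: P[1] ⊕ 0xB2 = 0x9C; E(K, 0x9C) = 0x76.
C[2]: P[2] ⊕ 0x76 = 0xE5; E(K, 0xE5) = 0x3D.
C[3]: P[3] ⊕ 0x3D = 0xEA; E(K, 0xEA) = 0x4C.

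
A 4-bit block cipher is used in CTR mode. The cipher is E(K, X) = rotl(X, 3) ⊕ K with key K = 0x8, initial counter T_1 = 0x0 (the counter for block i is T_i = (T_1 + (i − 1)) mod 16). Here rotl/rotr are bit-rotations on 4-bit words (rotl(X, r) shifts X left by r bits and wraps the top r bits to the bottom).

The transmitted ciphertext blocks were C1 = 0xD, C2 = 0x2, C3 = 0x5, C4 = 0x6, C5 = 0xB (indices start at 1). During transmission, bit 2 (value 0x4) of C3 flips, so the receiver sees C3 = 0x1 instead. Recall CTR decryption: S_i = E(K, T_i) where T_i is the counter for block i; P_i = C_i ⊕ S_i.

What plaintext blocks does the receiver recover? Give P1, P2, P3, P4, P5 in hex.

Only C3 changed, to 0x1. In CTR, a change in C_i flips the same bit in P_i only; the keystream is unaffected. Decrypting the received ciphertext:
P1: T = 0x0, S = E(K, T) = 0x8; 0xD ⊕ 0x8 = 0x5.
P2: T = 0x1, S = E(K, T) = 0x0; 0x2 ⊕ 0x0 = 0x2.
P3: T = 0x2, S = E(K, T) = 0x9; 0x1 ⊕ 0x9 = 0x8.
P4: T = 0x3, S = E(K, T) = 0x1; 0x6 ⊕ 0x1 = 0x7.
P5: T = 0x4, S = E(K, T) = 0xA; 0xB ⊕ 0xA = 0x1.
Blocks that differ from the original plaintext: P3.

P1 = 0x5, P2 = 0x2, P3 = 0x8, P4 = 0x7, P5 = 0x1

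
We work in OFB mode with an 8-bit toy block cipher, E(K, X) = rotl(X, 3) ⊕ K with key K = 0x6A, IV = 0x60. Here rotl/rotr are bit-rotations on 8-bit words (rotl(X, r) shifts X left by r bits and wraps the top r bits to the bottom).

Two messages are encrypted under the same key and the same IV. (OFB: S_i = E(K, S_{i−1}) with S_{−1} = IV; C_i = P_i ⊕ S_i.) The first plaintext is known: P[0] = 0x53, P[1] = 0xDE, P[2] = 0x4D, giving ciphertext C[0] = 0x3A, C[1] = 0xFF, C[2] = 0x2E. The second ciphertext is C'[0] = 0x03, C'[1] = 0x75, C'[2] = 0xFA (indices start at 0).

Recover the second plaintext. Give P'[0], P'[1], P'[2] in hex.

In OFB with a reused IV, both messages share the same keystream S_i, so C_i ⊕ C'_i = P_i ⊕ P'_i and thus P'_i = P_i ⊕ C_i ⊕ C'_i.
P'[0]: 0x53 ⊕ 0x3A ⊕ 0x03 = 0x6A.
P'[1]: 0xDE ⊕ 0xFF ⊕ 0x75 = 0x54.
P'[2]: 0x4D ⊕ 0x2E ⊕ 0xFA = 0x99.

P'[0] = 0x6A, P'[1] = 0x54, P'[2] = 0x99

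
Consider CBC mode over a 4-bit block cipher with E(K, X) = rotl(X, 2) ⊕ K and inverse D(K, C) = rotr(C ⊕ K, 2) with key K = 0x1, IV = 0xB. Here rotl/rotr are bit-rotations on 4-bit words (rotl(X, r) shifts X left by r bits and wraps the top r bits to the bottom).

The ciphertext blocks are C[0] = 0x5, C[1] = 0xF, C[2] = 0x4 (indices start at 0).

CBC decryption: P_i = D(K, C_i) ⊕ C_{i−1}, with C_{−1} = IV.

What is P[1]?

P[1]: D(K, 0xF) = 0xB; 0xB ⊕ 0x5 = 0xE.

P[1] = 0xE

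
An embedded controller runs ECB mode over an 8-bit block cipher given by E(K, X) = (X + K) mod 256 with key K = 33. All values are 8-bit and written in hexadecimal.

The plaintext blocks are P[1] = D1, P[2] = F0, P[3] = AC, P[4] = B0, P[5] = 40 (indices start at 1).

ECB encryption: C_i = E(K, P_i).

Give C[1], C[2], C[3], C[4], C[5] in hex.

C[1] = 04, C[2] = 23, C[3] = DF, C[4] = E3, C[5] = 73

C[1]: E(K, D1) = 04.
C[2]: E(K, F0) = 23.
C[3]: E(K, AC) = DF.
C[4]: E(K, B0) = E3.
C[5]: E(K, 40) = 73.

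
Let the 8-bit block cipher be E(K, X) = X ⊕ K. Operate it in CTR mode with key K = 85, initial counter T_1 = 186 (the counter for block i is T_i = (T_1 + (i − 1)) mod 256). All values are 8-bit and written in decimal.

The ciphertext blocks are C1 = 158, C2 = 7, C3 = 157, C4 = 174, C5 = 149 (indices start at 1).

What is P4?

P4 = 70

CTR decryption: S_i = E(K, T_i) where T_i is the counter for block i; P_i = C_i ⊕ S_i.
P4: T = 189, S = E(K, T) = 232; 174 ⊕ 232 = 70.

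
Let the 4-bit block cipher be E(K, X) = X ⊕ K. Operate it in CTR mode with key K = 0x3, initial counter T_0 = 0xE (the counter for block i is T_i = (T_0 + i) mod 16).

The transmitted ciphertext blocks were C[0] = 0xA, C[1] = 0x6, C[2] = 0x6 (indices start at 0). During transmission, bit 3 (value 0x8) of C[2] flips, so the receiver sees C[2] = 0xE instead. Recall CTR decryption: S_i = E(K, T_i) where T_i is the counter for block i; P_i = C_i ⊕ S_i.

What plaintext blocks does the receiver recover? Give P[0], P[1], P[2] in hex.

Only C[2] changed, to 0xE. In CTR, a change in C_i flips the same bit in P_i only; the keystream is unaffected. Decrypting the received ciphertext:
P[0]: T = 0xE, S = E(K, T) = 0xD; 0xA ⊕ 0xD = 0x7.
P[1]: T = 0xF, S = E(K, T) = 0xC; 0x6 ⊕ 0xC = 0xA.
P[2]: T = 0x0, S = E(K, T) = 0x3; 0xE ⊕ 0x3 = 0xD.
Blocks that differ from the original plaintext: P[2].

P[0] = 0x7, P[1] = 0xA, P[2] = 0xD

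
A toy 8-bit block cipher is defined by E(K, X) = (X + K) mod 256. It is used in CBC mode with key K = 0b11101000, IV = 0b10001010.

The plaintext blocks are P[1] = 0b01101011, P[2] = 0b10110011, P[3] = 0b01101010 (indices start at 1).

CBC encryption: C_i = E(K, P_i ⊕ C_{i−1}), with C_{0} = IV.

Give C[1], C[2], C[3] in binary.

C[1] = 0b11001001, C[2] = 0b01100010, C[3] = 0b11110000

C[1]: P[1] ⊕ 0b10001010 = 0b11100001; E(K, 0b11100001) = 0b11001001.
C[2]: P[2] ⊕ 0b11001001 = 0b01111010; E(K, 0b01111010) = 0b01100010.
C[3]: P[3] ⊕ 0b01100010 = 0b00001000; E(K, 0b00001000) = 0b11110000.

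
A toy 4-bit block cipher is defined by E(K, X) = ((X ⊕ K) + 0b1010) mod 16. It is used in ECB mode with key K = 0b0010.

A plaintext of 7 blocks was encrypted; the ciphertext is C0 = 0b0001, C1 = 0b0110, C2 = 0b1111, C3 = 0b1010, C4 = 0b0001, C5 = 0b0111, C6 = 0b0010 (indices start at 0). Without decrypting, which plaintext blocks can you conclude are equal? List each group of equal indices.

P0 = P4

ECB encrypts each block independently with the same key, so equal ciphertext blocks imply equal plaintext blocks.
C0 = C4 = 0b0001, so P0 = P4.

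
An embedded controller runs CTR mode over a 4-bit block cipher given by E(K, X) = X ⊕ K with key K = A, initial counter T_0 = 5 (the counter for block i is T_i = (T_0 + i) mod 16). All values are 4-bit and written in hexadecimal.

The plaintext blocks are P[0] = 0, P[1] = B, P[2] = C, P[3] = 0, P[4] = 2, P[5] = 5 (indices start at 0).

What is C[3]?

CTR encryption: S_i = E(K, T_i) where T_i is the counter for block i; C_i = P_i ⊕ S_i.
C[0]: T = 5, S = E(K, T) = F; 0 ⊕ F = F.
C[1]: T = 6, S = E(K, T) = C; B ⊕ C = 7.
C[2]: T = 7, S = E(K, T) = D; C ⊕ D = 1.
C[3]: T = 8, S = E(K, T) = 2; 0 ⊕ 2 = 2.

C[3] = 2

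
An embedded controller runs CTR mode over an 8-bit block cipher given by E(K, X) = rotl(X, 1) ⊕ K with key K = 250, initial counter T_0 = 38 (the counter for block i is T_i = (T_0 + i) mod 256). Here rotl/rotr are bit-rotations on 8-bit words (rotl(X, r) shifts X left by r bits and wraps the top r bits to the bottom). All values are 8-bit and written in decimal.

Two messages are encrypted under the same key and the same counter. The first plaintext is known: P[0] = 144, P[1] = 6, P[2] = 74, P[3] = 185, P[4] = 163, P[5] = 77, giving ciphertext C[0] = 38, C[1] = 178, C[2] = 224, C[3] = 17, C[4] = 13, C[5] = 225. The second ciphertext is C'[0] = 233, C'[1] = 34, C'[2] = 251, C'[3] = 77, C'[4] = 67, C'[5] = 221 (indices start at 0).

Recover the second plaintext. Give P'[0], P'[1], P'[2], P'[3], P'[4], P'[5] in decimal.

In CTR with a reused counter, both messages share the same keystream S_i, so C_i ⊕ C'_i = P_i ⊕ P'_i and thus P'_i = P_i ⊕ C_i ⊕ C'_i.
P'[0]: 144 ⊕ 38 ⊕ 233 = 95.
P'[1]: 6 ⊕ 178 ⊕ 34 = 150.
P'[2]: 74 ⊕ 224 ⊕ 251 = 81.
P'[3]: 185 ⊕ 17 ⊕ 77 = 229.
P'[4]: 163 ⊕ 13 ⊕ 67 = 237.
P'[5]: 77 ⊕ 225 ⊕ 221 = 113.

P'[0] = 95, P'[1] = 150, P'[2] = 81, P'[3] = 229, P'[4] = 237, P'[5] = 113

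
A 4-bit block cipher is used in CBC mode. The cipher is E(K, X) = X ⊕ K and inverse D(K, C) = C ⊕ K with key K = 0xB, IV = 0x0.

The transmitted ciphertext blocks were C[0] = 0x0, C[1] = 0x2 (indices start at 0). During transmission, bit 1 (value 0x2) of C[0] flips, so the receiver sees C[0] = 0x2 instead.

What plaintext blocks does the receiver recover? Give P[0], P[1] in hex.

CBC decryption: P_i = D(K, C_i) ⊕ C_{i−1}, with C_{−1} = IV.
Only C[0] changed, to 0x2. In CBC, a change in C_i garbles P_i and flips the same bit in P_{i+1}. Decrypting the received ciphertext:
P[0]: D(K, 0x2) = 0x9; 0x9 ⊕ 0x0 = 0x9.
P[1]: D(K, 0x2) = 0x9; 0x9 ⊕ 0x2 = 0xB.
Blocks that differ from the original plaintext: P[0], P[1].

P[0] = 0x9, P[1] = 0xB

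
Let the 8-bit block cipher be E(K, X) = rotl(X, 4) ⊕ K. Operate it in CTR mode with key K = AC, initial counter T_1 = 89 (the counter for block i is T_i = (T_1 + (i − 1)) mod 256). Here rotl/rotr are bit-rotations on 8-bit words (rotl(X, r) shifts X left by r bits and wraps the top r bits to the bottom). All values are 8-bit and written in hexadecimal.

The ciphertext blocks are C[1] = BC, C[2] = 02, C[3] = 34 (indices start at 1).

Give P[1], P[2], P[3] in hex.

CTR decryption: S_i = E(K, T_i) where T_i is the counter for block i; P_i = C_i ⊕ S_i.
P[1]: T = 89, S = E(K, T) = 34; BC ⊕ 34 = 88.
P[2]: T = 8A, S = E(K, T) = 04; 02 ⊕ 04 = 06.
P[3]: T = 8B, S = E(K, T) = 14; 34 ⊕ 14 = 20.

P[1] = 88, P[2] = 06, P[3] = 20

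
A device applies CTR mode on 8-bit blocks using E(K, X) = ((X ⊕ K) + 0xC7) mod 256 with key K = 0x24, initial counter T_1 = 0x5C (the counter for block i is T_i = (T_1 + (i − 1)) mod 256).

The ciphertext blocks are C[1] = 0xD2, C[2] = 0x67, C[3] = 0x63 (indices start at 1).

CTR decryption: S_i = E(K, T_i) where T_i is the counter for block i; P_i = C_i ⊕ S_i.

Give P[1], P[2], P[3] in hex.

P[1]: T = 0x5C, S = E(K, T) = 0x3F; 0xD2 ⊕ 0x3F = 0xED.
P[2]: T = 0x5D, S = E(K, T) = 0x40; 0x67 ⊕ 0x40 = 0x27.
P[3]: T = 0x5E, S = E(K, T) = 0x41; 0x63 ⊕ 0x41 = 0x22.

P[1] = 0xED, P[2] = 0x27, P[3] = 0x22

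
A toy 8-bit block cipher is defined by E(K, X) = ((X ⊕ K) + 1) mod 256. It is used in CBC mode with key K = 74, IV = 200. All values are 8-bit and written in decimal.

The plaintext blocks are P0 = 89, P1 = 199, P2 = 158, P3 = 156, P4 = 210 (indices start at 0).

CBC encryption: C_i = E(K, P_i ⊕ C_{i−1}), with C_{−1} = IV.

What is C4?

C0: P0 ⊕ 200 = 145; E(K, 145) = 220.
C1: P1 ⊕ 220 = 27; E(K, 27) = 82.
C2: P2 ⊕ 82 = 204; E(K, 204) = 135.
C3: P3 ⊕ 135 = 27; E(K, 27) = 82.
C4: P4 ⊕ 82 = 128; E(K, 128) = 203.

C4 = 203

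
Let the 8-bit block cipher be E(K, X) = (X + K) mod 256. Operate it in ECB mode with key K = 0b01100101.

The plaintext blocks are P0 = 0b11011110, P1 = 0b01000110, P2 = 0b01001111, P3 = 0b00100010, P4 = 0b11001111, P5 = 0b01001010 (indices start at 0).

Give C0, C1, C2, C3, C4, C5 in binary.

C0 = 0b01000011, C1 = 0b10101011, C2 = 0b10110100, C3 = 0b10000111, C4 = 0b00110100, C5 = 0b10101111

ECB encryption: C_i = E(K, P_i).
C0: E(K, 0b11011110) = 0b01000011.
C1: E(K, 0b01000110) = 0b10101011.
C2: E(K, 0b01001111) = 0b10110100.
C3: E(K, 0b00100010) = 0b10000111.
C4: E(K, 0b11001111) = 0b00110100.
C5: E(K, 0b01001010) = 0b10101111.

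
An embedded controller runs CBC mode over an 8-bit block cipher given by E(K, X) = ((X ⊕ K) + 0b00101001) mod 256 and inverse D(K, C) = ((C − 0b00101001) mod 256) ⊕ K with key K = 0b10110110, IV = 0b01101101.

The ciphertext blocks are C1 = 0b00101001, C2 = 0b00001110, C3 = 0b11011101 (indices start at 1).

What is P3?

CBC decryption: P_i = D(K, C_i) ⊕ C_{i−1}, with C_{0} = IV.
P3: D(K, 0b11011101) = 0b00000010; 0b00000010 ⊕ 0b00001110 = 0b00001100.

P3 = 0b00001100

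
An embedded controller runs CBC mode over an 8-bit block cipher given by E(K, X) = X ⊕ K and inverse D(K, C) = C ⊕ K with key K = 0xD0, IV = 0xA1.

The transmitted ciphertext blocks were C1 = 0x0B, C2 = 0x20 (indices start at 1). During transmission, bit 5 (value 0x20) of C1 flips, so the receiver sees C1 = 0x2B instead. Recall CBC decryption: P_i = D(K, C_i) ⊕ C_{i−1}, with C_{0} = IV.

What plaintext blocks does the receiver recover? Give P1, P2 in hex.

Only C1 changed, to 0x2B. In CBC, a change in C_i garbles P_i and flips the same bit in P_{i+1}. Decrypting the received ciphertext:
P1: D(K, 0x2B) = 0xFB; 0xFB ⊕ 0xA1 = 0x5A.
P2: D(K, 0x20) = 0xF0; 0xF0 ⊕ 0x2B = 0xDB.
Blocks that differ from the original plaintext: P1, P2.

P1 = 0x5A, P2 = 0xDB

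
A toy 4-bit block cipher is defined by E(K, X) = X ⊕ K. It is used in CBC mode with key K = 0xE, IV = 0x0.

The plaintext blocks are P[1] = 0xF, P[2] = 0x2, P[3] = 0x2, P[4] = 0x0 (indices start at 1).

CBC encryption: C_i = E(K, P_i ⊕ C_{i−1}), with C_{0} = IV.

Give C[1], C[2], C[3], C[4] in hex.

C[1]: P[1] ⊕ 0x0 = 0xF; E(K, 0xF) = 0x1.
C[2]: P[2] ⊕ 0x1 = 0x3; E(K, 0x3) = 0xD.
C[3]: P[3] ⊕ 0xD = 0xF; E(K, 0xF) = 0x1.
C[4]: P[4] ⊕ 0x1 = 0x1; E(K, 0x1) = 0xF.

C[1] = 0x1, C[2] = 0xD, C[3] = 0x1, C[4] = 0xF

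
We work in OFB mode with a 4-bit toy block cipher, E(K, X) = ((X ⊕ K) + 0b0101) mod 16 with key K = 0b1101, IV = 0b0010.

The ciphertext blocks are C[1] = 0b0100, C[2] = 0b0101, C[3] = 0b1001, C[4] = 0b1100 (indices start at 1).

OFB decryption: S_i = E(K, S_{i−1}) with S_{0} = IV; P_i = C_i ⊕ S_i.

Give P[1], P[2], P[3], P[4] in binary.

P[1]: S = E(K, 0b0010) = 0b0100; 0b0100 ⊕ 0b0100 = 0b0000.
P[2]: S = E(K, 0b0100) = 0b1110; 0b0101 ⊕ 0b1110 = 0b1011.
P[3]: S = E(K, 0b1110) = 0b1000; 0b1001 ⊕ 0b1000 = 0b0001.
P[4]: S = E(K, 0b1000) = 0b1010; 0b1100 ⊕ 0b1010 = 0b0110.

P[1] = 0b0000, P[2] = 0b1011, P[3] = 0b0001, P[4] = 0b0110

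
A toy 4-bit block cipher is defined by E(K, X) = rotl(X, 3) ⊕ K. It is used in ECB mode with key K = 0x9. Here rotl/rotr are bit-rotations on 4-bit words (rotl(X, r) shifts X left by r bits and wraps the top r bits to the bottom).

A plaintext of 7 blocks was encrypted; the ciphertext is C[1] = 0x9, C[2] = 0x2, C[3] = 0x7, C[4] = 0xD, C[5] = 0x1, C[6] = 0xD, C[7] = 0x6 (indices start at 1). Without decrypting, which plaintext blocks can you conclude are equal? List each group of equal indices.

ECB encrypts each block independently with the same key, so equal ciphertext blocks imply equal plaintext blocks.
C[4] = C[6] = 0xD, so P[4] = P[6].

P[4] = P[6]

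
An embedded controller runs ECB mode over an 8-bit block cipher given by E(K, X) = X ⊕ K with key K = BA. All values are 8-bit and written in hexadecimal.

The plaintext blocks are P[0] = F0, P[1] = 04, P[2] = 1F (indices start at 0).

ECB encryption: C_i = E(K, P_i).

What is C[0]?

C[0] = 4A

C[0]: E(K, F0) = 4A.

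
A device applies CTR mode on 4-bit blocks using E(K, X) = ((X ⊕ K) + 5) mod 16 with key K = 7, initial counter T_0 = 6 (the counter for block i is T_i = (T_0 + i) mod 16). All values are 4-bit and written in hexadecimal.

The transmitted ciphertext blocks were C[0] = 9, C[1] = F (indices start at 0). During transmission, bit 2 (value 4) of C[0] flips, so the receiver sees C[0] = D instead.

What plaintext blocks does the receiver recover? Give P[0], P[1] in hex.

P[0] = B, P[1] = A

CTR decryption: S_i = E(K, T_i) where T_i is the counter for block i; P_i = C_i ⊕ S_i.
Only C[0] changed, to D. In CTR, a change in C_i flips the same bit in P_i only; the keystream is unaffected. Decrypting the received ciphertext:
P[0]: T = 6, S = E(K, T) = 6; D ⊕ 6 = B.
P[1]: T = 7, S = E(K, T) = 5; F ⊕ 5 = A.
Blocks that differ from the original plaintext: P[0].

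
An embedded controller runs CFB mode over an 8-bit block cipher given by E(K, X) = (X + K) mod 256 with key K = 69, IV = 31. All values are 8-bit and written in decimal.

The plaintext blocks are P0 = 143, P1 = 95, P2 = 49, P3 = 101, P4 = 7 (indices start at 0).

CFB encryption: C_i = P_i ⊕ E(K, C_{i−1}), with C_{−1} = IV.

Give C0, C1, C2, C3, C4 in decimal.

C0 = 235, C1 = 111, C2 = 133, C3 = 175, C4 = 243

C0: E(K, 31) = 100; 143 ⊕ 100 = 235.
C1: E(K, 235) = 48; 95 ⊕ 48 = 111.
C2: E(K, 111) = 180; 49 ⊕ 180 = 133.
C3: E(K, 133) = 202; 101 ⊕ 202 = 175.
C4: E(K, 175) = 244; 7 ⊕ 244 = 243.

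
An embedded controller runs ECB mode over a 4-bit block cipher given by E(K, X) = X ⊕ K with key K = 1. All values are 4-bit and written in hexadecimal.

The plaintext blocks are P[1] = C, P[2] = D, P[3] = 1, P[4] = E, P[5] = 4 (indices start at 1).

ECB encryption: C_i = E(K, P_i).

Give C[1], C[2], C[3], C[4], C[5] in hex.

C[1] = D, C[2] = C, C[3] = 0, C[4] = F, C[5] = 5

C[1]: E(K, C) = D.
C[2]: E(K, D) = C.
C[3]: E(K, 1) = 0.
C[4]: E(K, E) = F.
C[5]: E(K, 4) = 5.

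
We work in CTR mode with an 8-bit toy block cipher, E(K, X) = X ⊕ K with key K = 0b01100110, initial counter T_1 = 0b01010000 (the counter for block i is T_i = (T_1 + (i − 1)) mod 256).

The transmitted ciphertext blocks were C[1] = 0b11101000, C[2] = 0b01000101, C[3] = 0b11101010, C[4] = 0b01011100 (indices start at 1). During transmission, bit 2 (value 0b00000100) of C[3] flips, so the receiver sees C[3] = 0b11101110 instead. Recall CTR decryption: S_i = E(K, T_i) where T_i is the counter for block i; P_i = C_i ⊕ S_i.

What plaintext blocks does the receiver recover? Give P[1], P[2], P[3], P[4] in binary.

P[1] = 0b11011110, P[2] = 0b01110010, P[3] = 0b11011010, P[4] = 0b01101001

Only C[3] changed, to 0b11101110. In CTR, a change in C_i flips the same bit in P_i only; the keystream is unaffected. Decrypting the received ciphertext:
P[1]: T = 0b01010000, S = E(K, T) = 0b00110110; 0b11101000 ⊕ 0b00110110 = 0b11011110.
P[2]: T = 0b01010001, S = E(K, T) = 0b00110111; 0b01000101 ⊕ 0b00110111 = 0b01110010.
P[3]: T = 0b01010010, S = E(K, T) = 0b00110100; 0b11101110 ⊕ 0b00110100 = 0b11011010.
P[4]: T = 0b01010011, S = E(K, T) = 0b00110101; 0b01011100 ⊕ 0b00110101 = 0b01101001.
Blocks that differ from the original plaintext: P[3].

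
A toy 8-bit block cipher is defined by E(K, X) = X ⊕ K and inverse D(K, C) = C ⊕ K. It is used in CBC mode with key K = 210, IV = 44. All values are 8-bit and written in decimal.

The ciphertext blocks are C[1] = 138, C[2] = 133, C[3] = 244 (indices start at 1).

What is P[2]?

CBC decryption: P_i = D(K, C_i) ⊕ C_{i−1}, with C_{0} = IV.
P[2]: D(K, 133) = 87; 87 ⊕ 138 = 221.

P[2] = 221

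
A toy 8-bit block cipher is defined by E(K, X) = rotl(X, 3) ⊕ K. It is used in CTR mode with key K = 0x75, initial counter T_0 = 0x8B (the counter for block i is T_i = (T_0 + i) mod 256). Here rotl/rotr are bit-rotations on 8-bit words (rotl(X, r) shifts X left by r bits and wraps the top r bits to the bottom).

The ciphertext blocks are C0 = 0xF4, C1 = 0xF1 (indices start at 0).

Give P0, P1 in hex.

P0 = 0xDD, P1 = 0xE0

CTR decryption: S_i = E(K, T_i) where T_i is the counter for block i; P_i = C_i ⊕ S_i.
P0: T = 0x8B, S = E(K, T) = 0x29; 0xF4 ⊕ 0x29 = 0xDD.
P1: T = 0x8C, S = E(K, T) = 0x11; 0xF1 ⊕ 0x11 = 0xE0.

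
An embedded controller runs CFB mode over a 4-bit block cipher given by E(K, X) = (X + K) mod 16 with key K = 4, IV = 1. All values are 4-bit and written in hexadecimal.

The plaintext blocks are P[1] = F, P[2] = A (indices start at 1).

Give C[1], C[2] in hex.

C[1] = A, C[2] = 4

CFB encryption: C_i = P_i ⊕ E(K, C_{i−1}), with C_{0} = IV.
C[1]: E(K, 1) = 5; F ⊕ 5 = A.
C[2]: E(K, A) = E; A ⊕ E = 4.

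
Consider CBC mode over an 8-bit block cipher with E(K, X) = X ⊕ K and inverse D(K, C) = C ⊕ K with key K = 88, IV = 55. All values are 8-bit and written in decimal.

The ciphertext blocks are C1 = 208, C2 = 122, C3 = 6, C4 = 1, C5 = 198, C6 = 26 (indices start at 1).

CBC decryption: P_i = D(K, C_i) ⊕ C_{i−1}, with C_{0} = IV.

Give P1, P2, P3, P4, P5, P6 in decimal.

P1: D(K, 208) = 136; 136 ⊕ 55 = 191.
P2: D(K, 122) = 34; 34 ⊕ 208 = 242.
P3: D(K, 6) = 94; 94 ⊕ 122 = 36.
P4: D(K, 1) = 89; 89 ⊕ 6 = 95.
P5: D(K, 198) = 158; 158 ⊕ 1 = 159.
P6: D(K, 26) = 66; 66 ⊕ 198 = 132.

P1 = 191, P2 = 242, P3 = 36, P4 = 95, P5 = 159, P6 = 132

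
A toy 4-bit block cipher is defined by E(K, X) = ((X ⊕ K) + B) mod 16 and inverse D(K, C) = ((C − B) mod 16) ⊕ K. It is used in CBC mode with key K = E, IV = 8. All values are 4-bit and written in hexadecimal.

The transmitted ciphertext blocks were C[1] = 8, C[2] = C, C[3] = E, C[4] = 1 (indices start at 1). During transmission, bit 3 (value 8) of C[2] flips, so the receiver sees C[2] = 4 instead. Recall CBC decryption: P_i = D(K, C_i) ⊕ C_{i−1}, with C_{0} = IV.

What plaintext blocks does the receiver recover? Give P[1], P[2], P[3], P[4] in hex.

Only C[2] changed, to 4. In CBC, a change in C_i garbles P_i and flips the same bit in P_{i+1}. Decrypting the received ciphertext:
P[1]: D(K, 8) = 3; 3 ⊕ 8 = B.
P[2]: D(K, 4) = 7; 7 ⊕ 8 = F.
P[3]: D(K, E) = D; D ⊕ 4 = 9.
P[4]: D(K, 1) = 8; 8 ⊕ E = 6.
Blocks that differ from the original plaintext: P[2], P[3].

P[1] = B, P[2] = F, P[3] = 9, P[4] = 6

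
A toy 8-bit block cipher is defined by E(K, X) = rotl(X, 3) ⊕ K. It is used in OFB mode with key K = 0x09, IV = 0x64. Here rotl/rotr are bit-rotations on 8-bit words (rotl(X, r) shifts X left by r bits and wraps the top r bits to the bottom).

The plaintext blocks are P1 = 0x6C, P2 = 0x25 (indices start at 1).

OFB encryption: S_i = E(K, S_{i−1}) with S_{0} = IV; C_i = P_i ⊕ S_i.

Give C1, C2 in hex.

C1: S = E(K, 0x64) = 0x2A; 0x6C ⊕ 0x2A = 0x46.
C2: S = E(K, 0x2A) = 0x58; 0x25 ⊕ 0x58 = 0x7D.

C1 = 0x46, C2 = 0x7D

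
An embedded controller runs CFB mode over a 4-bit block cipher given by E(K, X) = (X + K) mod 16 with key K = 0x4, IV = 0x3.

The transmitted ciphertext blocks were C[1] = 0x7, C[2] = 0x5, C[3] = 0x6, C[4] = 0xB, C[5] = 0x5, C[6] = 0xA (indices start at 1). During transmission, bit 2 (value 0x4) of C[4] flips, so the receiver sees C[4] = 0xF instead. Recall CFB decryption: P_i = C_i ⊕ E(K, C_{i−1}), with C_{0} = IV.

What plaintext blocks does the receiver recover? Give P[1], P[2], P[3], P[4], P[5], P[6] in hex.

P[1] = 0x0, P[2] = 0xE, P[3] = 0xF, P[4] = 0x5, P[5] = 0x6, P[6] = 0x3

Only C[4] changed, to 0xF. In CFB, a change in C_i flips the same bit in P_i and garbles P_{i+1}. Decrypting the received ciphertext:
P[1]: E(K, 0x3) = 0x7; 0x7 ⊕ 0x7 = 0x0.
P[2]: E(K, 0x7) = 0xB; 0x5 ⊕ 0xB = 0xE.
P[3]: E(K, 0x5) = 0x9; 0x6 ⊕ 0x9 = 0xF.
P[4]: E(K, 0x6) = 0xA; 0xF ⊕ 0xA = 0x5.
P[5]: E(K, 0xF) = 0x3; 0x5 ⊕ 0x3 = 0x6.
P[6]: E(K, 0x5) = 0x9; 0xA ⊕ 0x9 = 0x3.
Blocks that differ from the original plaintext: P[4], P[5].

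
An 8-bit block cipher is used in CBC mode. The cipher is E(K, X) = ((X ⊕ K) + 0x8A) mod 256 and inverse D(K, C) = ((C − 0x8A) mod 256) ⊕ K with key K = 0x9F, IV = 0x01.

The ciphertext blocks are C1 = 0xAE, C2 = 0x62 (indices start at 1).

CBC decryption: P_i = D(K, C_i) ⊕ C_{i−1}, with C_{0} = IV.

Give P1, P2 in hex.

P1: D(K, 0xAE) = 0xBB; 0xBB ⊕ 0x01 = 0xBA.
P2: D(K, 0x62) = 0x47; 0x47 ⊕ 0xAE = 0xE9.

P1 = 0xBA, P2 = 0xE9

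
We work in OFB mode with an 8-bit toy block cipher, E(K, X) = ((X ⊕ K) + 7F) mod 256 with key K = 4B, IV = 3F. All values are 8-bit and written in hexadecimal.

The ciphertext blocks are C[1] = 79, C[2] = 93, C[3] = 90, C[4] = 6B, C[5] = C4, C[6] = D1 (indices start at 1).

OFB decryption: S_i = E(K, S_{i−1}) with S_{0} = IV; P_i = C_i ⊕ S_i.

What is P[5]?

P[5] = 27

P[1]: S = E(K, 3F) = F3; 79 ⊕ F3 = 8A.
P[2]: S = E(K, F3) = 37; 93 ⊕ 37 = A4.
P[3]: S = E(K, 37) = FB; 90 ⊕ FB = 6B.
P[4]: S = E(K, FB) = 2F; 6B ⊕ 2F = 44.
P[5]: S = E(K, 2F) = E3; C4 ⊕ E3 = 27.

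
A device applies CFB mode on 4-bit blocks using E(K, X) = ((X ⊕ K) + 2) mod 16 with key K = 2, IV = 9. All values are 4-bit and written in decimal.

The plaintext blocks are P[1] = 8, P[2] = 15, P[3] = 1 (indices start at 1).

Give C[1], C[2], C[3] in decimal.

C[1] = 5, C[2] = 6, C[3] = 7

CFB encryption: C_i = P_i ⊕ E(K, C_{i−1}), with C_{0} = IV.
C[1]: E(K, 9) = 13; 8 ⊕ 13 = 5.
C[2]: E(K, 5) = 9; 15 ⊕ 9 = 6.
C[3]: E(K, 6) = 6; 1 ⊕ 6 = 7.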